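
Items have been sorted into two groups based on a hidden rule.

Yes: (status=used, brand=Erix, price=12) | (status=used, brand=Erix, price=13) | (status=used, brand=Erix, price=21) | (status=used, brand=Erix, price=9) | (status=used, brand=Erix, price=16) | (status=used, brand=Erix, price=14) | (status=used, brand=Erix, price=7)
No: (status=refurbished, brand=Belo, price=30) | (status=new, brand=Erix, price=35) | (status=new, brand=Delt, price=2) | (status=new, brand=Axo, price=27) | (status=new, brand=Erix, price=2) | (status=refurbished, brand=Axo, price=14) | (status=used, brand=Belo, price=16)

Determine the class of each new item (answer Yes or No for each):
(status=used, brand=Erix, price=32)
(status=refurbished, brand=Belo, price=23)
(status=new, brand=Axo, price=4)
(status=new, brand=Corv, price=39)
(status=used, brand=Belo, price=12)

The simplest hypothesis consistent with all the labels is: status is used AND brand is Erix.
(status=used, brand=Erix, price=32) — status is used, brand is Erix, hence Yes. (status=refurbished, brand=Belo, price=23) — status is refurbished, brand is Belo, hence No. (status=new, brand=Axo, price=4) — status is new, brand is Axo, hence No. (status=new, brand=Corv, price=39) — status is new, brand is Corv, hence No. (status=used, brand=Belo, price=12) — status is used, brand is Belo, hence No.

Yes, No, No, No, No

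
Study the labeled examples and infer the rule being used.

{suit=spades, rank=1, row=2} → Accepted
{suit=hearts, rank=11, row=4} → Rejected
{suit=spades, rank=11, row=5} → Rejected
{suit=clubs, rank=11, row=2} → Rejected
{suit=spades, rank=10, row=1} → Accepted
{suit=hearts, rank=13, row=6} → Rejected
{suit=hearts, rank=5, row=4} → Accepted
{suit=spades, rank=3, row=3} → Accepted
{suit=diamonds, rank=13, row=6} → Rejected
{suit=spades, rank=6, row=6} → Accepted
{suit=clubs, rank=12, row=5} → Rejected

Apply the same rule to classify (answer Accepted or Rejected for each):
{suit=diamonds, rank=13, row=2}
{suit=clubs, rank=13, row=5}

'Accepted' ⟺ rank ≤ 10.
{suit=diamonds, rank=13, row=2}: rank = 13, fails the rule → Rejected. {suit=clubs, rank=13, row=5}: rank = 13, fails the rule → Rejected.

Rejected, Rejected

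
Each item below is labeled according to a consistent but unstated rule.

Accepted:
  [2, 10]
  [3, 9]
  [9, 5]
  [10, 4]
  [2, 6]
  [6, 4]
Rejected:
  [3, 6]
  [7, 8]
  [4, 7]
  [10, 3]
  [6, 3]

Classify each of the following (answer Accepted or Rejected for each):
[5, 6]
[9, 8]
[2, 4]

Rejected, Rejected, Accepted

Every 'Accepted' example satisfies: sum is even. None of the 'Rejected' examples do.
[5, 6] — 5+6 = 11, hence Rejected.
[9, 8] — 9+8 = 17, hence Rejected.
[2, 4] — 2+4 = 6, hence Accepted.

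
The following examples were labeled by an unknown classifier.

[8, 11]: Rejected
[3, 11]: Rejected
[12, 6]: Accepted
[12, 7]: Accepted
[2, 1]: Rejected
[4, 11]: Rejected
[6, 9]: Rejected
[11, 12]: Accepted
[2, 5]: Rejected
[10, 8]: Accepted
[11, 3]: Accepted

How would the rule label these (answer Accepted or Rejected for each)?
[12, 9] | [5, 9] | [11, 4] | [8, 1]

The rule appears to be: first ≥ 9.
[12, 9] → first 12 → Accepted. [5, 9] → first 5 → Rejected. [11, 4] → first 11 → Accepted. [8, 1] → first 8 → Rejected.

Accepted, Rejected, Accepted, Rejected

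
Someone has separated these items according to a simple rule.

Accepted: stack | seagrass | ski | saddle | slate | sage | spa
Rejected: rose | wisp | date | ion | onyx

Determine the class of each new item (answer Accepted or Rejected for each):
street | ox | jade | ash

Accepted, Rejected, Rejected, Rejected

Checking candidate rules against both groups, what survives is: starts with 's'.
street: starts with 's' — qualifies, so Accepted. ox: starts with 'o' — does not satisfy this, so Rejected. jade: starts with 'j' — does not satisfy this, so Rejected. ash: starts with 'a' — does not satisfy this, so Rejected.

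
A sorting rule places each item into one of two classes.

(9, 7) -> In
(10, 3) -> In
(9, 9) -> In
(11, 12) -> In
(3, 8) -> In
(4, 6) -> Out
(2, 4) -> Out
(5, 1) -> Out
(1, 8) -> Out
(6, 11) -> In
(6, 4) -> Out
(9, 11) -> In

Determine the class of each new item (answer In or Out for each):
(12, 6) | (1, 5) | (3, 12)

In, Out, In

Every 'In' example satisfies: sum ≥ 11. None of the 'Out' examples do.
In: (12, 6), since 12+6 = 18.
Out: (1, 5), since 1+5 = 6.
In: (3, 12), since 3+12 = 15.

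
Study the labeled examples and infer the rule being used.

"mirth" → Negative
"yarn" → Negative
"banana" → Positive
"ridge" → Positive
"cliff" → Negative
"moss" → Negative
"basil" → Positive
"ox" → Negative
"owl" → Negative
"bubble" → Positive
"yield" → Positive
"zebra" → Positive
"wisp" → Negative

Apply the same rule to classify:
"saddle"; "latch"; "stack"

Positive, Negative, Negative

The classifier is using: has ≥ 2 vowels.
"saddle" — 2 vowels, hence Positive.
"latch" — 1 vowel, hence Negative.
"stack" — 1 vowel, hence Negative.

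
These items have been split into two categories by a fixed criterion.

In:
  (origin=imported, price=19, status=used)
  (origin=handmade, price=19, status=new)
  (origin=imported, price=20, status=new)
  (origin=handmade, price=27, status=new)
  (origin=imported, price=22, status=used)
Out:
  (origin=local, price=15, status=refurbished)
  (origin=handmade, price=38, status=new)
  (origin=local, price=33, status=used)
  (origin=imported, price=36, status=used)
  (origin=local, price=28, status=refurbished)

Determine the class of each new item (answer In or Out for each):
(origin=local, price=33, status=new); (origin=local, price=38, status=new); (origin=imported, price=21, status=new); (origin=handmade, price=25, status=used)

The distinguishing property — price ≥ 19 AND price ≤ 27 — holds for all the 'In' cases and none of the 'Out' cases.
(origin=local, price=33, status=new): price = 33 — lacks this property, so Out.
(origin=local, price=38, status=new): price = 38 — lacks this property, so Out.
(origin=imported, price=21, status=new): price = 21 — passes, so In.
(origin=handmade, price=25, status=used): price = 25 — passes, so In.

Out, Out, In, In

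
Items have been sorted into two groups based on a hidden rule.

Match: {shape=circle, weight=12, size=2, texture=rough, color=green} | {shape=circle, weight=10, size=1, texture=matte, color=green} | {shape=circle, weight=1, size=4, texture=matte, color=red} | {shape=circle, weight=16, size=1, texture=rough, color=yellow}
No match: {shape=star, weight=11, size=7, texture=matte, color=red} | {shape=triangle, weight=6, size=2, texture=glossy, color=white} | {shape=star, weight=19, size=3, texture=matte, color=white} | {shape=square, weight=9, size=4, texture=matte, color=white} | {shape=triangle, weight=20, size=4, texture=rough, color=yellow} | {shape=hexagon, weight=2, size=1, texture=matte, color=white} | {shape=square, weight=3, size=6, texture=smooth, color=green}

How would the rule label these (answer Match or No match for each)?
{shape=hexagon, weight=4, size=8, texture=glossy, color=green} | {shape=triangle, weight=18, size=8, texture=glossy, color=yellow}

Looking at the examples, the only property every 'Match' case has and every 'No match' case lacks is: shape is circle.

No match, No match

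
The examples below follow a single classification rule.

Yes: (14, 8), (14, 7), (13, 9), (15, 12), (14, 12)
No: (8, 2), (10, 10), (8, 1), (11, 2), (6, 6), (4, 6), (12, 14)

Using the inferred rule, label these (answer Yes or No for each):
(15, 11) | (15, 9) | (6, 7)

Yes, Yes, No

All 'Yes' examples share one property — first ≥ 13 — and every 'No' example lacks it.
(15, 11) → first 15 → Yes. (15, 9) → first 15 → Yes. (6, 7) → first 6 → No.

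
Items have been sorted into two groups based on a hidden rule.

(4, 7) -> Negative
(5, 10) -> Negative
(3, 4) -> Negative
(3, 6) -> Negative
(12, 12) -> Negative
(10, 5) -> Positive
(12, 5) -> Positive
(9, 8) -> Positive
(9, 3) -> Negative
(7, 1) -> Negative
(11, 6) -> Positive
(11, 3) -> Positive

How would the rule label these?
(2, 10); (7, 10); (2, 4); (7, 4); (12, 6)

The distinguishing property — first > second AND sum ≥ 14 — holds for all the 'Positive' cases and none of the 'Negative' cases.
(2, 10): 2 < 10, 2+10 = 12 — doesn't match, so Negative. (7, 10): 7 < 10, 7+10 = 17 — doesn't match, so Negative. (2, 4): 2 < 4, 2+4 = 6 — doesn't match, so Negative. (7, 4): 7 > 4, 7+4 = 11 — doesn't match, so Negative. (12, 6): 12 > 6, 12+6 = 18 — has this property, so Positive.

Negative, Negative, Negative, Negative, Positive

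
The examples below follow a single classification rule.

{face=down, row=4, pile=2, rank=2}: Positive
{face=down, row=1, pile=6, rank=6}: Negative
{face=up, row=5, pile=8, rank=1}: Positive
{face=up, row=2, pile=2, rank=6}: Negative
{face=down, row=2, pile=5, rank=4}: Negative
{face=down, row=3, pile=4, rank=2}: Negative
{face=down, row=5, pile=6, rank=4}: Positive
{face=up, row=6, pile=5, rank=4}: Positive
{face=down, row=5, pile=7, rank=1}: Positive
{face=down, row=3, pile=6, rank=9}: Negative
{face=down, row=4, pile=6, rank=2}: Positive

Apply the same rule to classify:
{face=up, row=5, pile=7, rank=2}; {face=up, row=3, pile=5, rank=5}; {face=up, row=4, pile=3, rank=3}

Positive, Negative, Positive

The distinguishing property — row ≥ 4 — holds for all the 'Positive' cases and none of the 'Negative' cases.
{face=up, row=5, pile=7, rank=2}: row = 5 — has this property, so Positive.
{face=up, row=3, pile=5, rank=5}: row = 3 — does not pass, so Negative.
{face=up, row=4, pile=3, rank=3}: row = 4 — has this property, so Positive.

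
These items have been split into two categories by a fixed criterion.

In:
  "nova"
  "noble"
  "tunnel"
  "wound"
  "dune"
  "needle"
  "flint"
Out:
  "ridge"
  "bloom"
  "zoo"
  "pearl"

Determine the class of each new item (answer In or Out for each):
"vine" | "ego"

In, Out

Comparing the two groups points to one rule — contains 'n'.
"vine": has 'n' — satisfies this, so In. "ego": no 'n' — lacks this property, so Out.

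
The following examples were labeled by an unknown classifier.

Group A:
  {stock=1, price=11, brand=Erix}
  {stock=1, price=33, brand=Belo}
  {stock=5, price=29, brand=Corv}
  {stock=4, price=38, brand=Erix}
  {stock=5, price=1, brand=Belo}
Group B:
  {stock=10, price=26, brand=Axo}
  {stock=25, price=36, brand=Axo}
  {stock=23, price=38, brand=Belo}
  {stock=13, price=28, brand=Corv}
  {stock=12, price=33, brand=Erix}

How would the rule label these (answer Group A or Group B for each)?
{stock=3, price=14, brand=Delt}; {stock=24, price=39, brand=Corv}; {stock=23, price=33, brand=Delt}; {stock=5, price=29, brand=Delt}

Group A, Group B, Group B, Group A

The pattern is that an item is 'Group A' exactly when: stock ≤ 5.
{stock=3, price=14, brand=Delt}: stock = 3, fits → Group A. {stock=24, price=39, brand=Corv}: stock = 24, does not pass → Group B. {stock=23, price=33, brand=Delt}: stock = 23, does not pass → Group B. {stock=5, price=29, brand=Delt}: stock = 5, fits → Group A.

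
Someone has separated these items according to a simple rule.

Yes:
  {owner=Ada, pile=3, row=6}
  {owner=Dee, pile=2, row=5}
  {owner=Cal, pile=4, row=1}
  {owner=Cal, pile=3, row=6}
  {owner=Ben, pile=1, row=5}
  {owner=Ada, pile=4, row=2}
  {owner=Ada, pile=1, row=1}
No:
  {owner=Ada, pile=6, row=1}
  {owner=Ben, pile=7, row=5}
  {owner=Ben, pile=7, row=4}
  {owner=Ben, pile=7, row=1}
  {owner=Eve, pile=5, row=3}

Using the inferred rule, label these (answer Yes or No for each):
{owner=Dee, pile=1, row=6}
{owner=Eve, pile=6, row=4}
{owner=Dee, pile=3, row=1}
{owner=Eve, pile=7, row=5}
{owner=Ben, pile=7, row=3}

Yes, No, Yes, No, No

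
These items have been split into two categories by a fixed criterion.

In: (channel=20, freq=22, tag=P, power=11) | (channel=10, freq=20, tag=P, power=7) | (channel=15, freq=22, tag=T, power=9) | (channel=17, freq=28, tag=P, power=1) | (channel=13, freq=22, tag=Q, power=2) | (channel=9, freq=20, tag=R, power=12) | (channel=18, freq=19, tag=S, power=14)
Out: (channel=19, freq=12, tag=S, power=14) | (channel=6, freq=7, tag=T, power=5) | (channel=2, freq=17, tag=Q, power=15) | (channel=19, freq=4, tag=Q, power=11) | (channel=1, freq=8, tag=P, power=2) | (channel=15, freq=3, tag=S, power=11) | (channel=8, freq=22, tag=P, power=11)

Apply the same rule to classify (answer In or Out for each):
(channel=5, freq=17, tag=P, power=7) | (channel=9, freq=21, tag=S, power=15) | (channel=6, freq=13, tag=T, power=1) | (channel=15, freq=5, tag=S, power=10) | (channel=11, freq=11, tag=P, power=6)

Every 'In' example satisfies: channel ≥ 9 AND freq ≥ 17. None of the 'Out' examples do.
(channel=5, freq=17, tag=P, power=7) — channel = 5, freq = 17, hence Out.
(channel=9, freq=21, tag=S, power=15) — channel = 9, freq = 21, hence In.
(channel=6, freq=13, tag=T, power=1) — channel = 6, freq = 13, hence Out.
(channel=15, freq=5, tag=S, power=10) — channel = 15, freq = 5, hence Out.
(channel=11, freq=11, tag=P, power=6) — channel = 11, freq = 11, hence Out.

Out, In, Out, Out, Out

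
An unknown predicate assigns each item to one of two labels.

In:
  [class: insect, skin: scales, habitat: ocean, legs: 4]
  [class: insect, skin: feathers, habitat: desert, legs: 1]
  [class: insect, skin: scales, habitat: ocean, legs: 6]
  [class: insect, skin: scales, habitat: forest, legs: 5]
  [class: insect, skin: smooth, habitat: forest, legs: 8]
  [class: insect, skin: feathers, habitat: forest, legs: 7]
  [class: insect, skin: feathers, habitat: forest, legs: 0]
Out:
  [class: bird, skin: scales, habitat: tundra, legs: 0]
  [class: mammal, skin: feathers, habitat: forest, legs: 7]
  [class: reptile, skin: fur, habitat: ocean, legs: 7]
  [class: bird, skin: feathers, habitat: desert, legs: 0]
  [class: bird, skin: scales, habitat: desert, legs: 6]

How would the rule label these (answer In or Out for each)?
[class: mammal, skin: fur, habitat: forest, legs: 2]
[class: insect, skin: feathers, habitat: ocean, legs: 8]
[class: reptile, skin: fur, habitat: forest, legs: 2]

The rule appears to be: class is insect.
[class: mammal, skin: fur, habitat: forest, legs: 2] → class is mammal → Out.
[class: insect, skin: feathers, habitat: ocean, legs: 8] → class is insect → In.
[class: reptile, skin: fur, habitat: forest, legs: 2] → class is reptile → Out.

Out, In, Out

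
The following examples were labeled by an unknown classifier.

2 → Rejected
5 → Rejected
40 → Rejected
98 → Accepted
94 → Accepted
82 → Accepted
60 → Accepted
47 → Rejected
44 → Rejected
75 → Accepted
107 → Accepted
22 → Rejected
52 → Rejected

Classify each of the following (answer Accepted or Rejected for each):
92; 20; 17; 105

The rule appears to be: at least 60.
92 → 92 ≥ 60 → Accepted. 20 → 20 < 60 → Rejected. 17 → 17 < 60 → Rejected. 105 → 105 ≥ 60 → Accepted.

Accepted, Rejected, Rejected, Accepted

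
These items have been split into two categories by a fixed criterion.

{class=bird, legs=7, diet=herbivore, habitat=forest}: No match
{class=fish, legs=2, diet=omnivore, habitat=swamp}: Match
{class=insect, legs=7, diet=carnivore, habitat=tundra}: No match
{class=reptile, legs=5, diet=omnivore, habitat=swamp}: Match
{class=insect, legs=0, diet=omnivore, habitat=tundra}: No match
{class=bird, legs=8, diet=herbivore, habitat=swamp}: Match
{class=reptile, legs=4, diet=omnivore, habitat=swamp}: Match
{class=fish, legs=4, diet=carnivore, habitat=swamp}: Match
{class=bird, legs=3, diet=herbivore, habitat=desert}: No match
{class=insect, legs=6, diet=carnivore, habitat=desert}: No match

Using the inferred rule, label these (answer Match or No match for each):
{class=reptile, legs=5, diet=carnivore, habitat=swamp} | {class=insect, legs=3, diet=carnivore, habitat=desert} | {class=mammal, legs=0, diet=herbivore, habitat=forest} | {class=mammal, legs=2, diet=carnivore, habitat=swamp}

Match, No match, No match, Match

Comparing the two groups points to one rule — habitat is swamp.
{class=reptile, legs=5, diet=carnivore, habitat=swamp}: Match (habitat is swamp). {class=insect, legs=3, diet=carnivore, habitat=desert}: No match (habitat is desert). {class=mammal, legs=0, diet=herbivore, habitat=forest}: No match (habitat is forest). {class=mammal, legs=2, diet=carnivore, habitat=swamp}: Match (habitat is swamp).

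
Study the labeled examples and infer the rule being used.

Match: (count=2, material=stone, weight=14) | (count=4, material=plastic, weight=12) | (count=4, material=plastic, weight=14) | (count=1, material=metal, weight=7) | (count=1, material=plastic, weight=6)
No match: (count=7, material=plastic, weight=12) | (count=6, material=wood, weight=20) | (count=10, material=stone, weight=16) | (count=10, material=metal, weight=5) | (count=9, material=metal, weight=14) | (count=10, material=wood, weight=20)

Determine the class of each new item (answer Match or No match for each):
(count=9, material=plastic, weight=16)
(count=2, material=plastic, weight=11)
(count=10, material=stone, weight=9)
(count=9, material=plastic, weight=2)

A rule that fits every label: count ≤ 4 — true of each 'Match' example, false of each 'No match' one.
(count=9, material=plastic, weight=16) — count = 9, hence No match.
(count=2, material=plastic, weight=11) — count = 2, hence Match.
(count=10, material=stone, weight=9) — count = 10, hence No match.
(count=9, material=plastic, weight=2) — count = 9, hence No match.

No match, Match, No match, No match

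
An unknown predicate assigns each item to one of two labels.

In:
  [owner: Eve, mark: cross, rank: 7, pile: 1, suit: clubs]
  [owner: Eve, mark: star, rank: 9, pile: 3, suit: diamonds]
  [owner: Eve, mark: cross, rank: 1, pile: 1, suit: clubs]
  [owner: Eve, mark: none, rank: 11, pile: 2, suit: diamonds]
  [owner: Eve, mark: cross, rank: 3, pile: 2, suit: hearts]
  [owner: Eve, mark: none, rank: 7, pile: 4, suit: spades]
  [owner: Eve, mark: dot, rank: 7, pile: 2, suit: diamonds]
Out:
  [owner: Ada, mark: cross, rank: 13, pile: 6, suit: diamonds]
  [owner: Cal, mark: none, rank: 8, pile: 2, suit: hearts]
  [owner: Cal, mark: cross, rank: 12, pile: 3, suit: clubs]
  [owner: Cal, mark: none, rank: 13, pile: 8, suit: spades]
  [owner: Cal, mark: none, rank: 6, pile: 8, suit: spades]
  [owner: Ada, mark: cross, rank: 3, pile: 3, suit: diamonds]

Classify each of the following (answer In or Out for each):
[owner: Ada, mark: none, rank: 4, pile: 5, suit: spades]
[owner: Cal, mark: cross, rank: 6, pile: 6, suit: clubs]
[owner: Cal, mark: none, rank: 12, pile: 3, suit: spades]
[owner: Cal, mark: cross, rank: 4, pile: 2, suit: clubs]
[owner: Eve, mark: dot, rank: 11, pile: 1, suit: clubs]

Out, Out, Out, Out, In

A rule that fits every label: owner is Eve — true of each 'In' example, false of each 'Out' one.
[owner: Ada, mark: none, rank: 4, pile: 5, suit: spades]: owner is Ada — doesn't qualify, so Out.
[owner: Cal, mark: cross, rank: 6, pile: 6, suit: clubs]: owner is Cal — doesn't qualify, so Out.
[owner: Cal, mark: none, rank: 12, pile: 3, suit: spades]: owner is Cal — doesn't qualify, so Out.
[owner: Cal, mark: cross, rank: 4, pile: 2, suit: clubs]: owner is Cal — doesn't qualify, so Out.
[owner: Eve, mark: dot, rank: 11, pile: 1, suit: clubs]: owner is Eve — checks out, so In.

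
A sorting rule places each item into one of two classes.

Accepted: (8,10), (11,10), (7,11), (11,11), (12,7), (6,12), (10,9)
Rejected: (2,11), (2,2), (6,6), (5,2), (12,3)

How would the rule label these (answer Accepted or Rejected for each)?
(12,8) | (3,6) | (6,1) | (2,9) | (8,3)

Accepted, Rejected, Rejected, Rejected, Rejected

Rule: sum ≥ 18. This holds for each 'Accepted' example and fails for each 'Rejected' one.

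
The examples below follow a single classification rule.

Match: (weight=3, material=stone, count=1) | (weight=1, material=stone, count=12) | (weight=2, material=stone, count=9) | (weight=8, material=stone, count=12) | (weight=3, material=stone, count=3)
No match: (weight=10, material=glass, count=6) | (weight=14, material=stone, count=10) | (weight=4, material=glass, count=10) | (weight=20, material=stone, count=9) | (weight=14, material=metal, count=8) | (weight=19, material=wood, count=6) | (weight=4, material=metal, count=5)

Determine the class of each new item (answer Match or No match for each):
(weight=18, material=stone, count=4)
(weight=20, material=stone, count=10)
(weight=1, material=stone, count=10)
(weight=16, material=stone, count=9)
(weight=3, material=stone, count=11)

All 'Match' examples share one property — material is stone AND weight ≤ 8 — and every 'No match' example lacks it.
No match: (weight=18, material=stone, count=4), since material is stone, weight = 18.
No match: (weight=20, material=stone, count=10), since material is stone, weight = 20.
Match: (weight=1, material=stone, count=10), since material is stone, weight = 1.
No match: (weight=16, material=stone, count=9), since material is stone, weight = 16.
Match: (weight=3, material=stone, count=11), since material is stone, weight = 3.

No match, No match, Match, No match, Match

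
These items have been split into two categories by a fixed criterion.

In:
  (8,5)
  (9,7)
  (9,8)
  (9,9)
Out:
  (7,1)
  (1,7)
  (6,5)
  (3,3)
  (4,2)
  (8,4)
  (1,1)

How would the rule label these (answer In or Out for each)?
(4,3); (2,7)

Out, Out

Every 'In' example satisfies: sum ≥ 13. None of the 'Out' examples do.
(4,3): Out (4+3 = 7).
(2,7): Out (2+7 = 9).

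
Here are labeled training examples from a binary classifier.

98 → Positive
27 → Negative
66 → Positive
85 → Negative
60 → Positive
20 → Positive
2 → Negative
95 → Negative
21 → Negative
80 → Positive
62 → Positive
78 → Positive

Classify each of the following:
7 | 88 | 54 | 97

Negative, Positive, Positive, Negative

A rule that fits every label: even AND at least 20 — true of each 'Positive' example, false of each 'Negative' one.
7: Negative (7 is odd, 7 < 20). 88: Positive (88 is even, 88 ≥ 20). 54: Positive (54 is even, 54 ≥ 20). 97: Negative (97 is odd, 97 ≥ 20).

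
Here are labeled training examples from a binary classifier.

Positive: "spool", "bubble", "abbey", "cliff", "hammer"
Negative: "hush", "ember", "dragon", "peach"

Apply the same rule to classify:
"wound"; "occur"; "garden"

Comparing the two groups points to one rule — has a double letter.
Negative: "wound", since no doubled letter.
Positive: "occur", since 'cc' doubled.
Negative: "garden", since no doubled letter.

Negative, Positive, Negative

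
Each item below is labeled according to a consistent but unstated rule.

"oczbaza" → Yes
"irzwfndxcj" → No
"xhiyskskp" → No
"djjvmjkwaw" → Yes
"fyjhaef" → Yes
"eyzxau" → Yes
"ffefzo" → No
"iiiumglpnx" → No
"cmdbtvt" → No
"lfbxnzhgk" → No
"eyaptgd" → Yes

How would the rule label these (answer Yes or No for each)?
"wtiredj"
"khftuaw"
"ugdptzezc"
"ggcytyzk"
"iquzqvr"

No, Yes, No, No, No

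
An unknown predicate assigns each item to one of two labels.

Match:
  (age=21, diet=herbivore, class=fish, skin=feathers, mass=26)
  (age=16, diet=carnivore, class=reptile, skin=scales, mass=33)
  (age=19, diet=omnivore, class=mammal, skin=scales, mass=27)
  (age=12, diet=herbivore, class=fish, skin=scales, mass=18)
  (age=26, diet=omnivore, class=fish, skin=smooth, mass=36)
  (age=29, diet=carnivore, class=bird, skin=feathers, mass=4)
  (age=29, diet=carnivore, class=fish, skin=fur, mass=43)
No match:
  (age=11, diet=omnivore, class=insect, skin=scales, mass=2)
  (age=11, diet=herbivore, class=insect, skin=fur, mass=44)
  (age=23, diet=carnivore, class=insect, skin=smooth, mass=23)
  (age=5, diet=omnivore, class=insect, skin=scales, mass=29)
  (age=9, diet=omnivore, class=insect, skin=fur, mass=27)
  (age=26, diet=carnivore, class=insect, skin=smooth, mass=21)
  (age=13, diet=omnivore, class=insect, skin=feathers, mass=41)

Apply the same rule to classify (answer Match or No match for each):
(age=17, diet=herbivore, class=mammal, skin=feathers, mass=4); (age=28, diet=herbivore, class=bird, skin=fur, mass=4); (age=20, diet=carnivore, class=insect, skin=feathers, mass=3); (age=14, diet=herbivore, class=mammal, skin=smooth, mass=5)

'Match' ⟺ class is not insect.
(age=17, diet=herbivore, class=mammal, skin=feathers, mass=4): class is mammal — fits, so Match. (age=28, diet=herbivore, class=bird, skin=fur, mass=4): class is bird — fits, so Match. (age=20, diet=carnivore, class=insect, skin=feathers, mass=3): class is insect — does not satisfy this, so No match. (age=14, diet=herbivore, class=mammal, skin=smooth, mass=5): class is mammal — fits, so Match.

Match, Match, No match, Match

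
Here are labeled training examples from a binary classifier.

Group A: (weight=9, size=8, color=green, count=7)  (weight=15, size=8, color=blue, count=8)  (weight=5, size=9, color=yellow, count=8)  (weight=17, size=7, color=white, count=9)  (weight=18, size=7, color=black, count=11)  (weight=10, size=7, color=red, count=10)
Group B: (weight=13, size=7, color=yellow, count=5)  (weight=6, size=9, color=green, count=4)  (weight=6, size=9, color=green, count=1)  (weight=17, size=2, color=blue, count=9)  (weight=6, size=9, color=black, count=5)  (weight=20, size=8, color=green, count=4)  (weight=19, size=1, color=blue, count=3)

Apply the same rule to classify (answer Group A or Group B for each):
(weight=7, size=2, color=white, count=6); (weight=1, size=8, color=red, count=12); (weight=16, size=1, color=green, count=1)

The pattern is that an item is 'Group A' exactly when: count ≥ 7 AND size ≥ 7.
(weight=7, size=2, color=white, count=6): count = 6, size = 2 — fails this test, so Group B.
(weight=1, size=8, color=red, count=12): count = 12, size = 8 — checks out, so Group A.
(weight=16, size=1, color=green, count=1): count = 1, size = 1 — fails this test, so Group B.

Group B, Group A, Group B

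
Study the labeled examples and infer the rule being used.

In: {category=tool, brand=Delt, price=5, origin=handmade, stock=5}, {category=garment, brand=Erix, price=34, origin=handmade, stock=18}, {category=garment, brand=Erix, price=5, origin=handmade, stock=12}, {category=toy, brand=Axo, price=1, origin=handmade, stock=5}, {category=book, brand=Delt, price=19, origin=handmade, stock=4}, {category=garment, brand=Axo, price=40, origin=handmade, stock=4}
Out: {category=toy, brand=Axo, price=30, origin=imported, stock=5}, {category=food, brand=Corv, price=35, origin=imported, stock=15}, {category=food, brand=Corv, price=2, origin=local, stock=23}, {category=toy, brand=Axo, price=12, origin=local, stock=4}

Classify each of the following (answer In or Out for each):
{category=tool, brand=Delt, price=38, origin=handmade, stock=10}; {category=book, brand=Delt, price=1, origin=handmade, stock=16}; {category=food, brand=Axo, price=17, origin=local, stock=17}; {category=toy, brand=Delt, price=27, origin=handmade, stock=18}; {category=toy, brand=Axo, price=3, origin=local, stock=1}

The pattern is that an item is 'In' exactly when: origin is handmade.
{category=tool, brand=Delt, price=38, origin=handmade, stock=10}: In (origin is handmade). {category=book, brand=Delt, price=1, origin=handmade, stock=16}: In (origin is handmade). {category=food, brand=Axo, price=17, origin=local, stock=17}: Out (origin is local). {category=toy, brand=Delt, price=27, origin=handmade, stock=18}: In (origin is handmade). {category=toy, brand=Axo, price=3, origin=local, stock=1}: Out (origin is local).

In, In, Out, In, Out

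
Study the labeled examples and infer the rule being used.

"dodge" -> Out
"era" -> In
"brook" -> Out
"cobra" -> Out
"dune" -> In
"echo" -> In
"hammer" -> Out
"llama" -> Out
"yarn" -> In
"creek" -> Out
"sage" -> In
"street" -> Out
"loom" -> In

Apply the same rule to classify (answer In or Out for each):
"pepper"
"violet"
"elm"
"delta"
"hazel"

Out, Out, In, Out, Out

The common property of the 'In' items is: length ≤ 4. No 'Out' item has it.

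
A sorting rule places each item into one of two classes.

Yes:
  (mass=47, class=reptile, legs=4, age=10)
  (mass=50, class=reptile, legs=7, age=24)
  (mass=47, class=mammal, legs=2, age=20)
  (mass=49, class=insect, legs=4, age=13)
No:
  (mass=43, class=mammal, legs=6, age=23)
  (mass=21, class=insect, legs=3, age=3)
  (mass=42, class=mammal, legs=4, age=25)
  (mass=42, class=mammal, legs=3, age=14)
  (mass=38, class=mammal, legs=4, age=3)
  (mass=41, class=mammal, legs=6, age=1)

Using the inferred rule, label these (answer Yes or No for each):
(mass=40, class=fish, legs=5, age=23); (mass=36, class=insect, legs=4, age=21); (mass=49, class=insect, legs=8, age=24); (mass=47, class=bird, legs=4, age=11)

The pattern is that an item is 'Yes' exactly when: mass ≥ 47.
(mass=40, class=fish, legs=5, age=23) → mass = 40 → No.
(mass=36, class=insect, legs=4, age=21) → mass = 36 → No.
(mass=49, class=insect, legs=8, age=24) → mass = 49 → Yes.
(mass=47, class=bird, legs=4, age=11) → mass = 47 → Yes.

No, No, Yes, Yes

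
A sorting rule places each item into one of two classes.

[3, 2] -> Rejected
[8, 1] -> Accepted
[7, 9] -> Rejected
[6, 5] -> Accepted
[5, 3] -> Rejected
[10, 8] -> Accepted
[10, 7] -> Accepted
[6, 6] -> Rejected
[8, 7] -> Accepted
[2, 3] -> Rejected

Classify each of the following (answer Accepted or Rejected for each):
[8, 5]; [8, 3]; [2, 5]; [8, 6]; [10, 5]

The simplest hypothesis consistent with all the labels is: first > second AND first is even.
Accepted: [8, 5], since 8 > 5, first 8. Accepted: [8, 3], since 8 > 3, first 8. Rejected: [2, 5], since 2 < 5, first 2. Accepted: [8, 6], since 8 > 6, first 8. Accepted: [10, 5], since 10 > 5, first 10.

Accepted, Accepted, Rejected, Accepted, Accepted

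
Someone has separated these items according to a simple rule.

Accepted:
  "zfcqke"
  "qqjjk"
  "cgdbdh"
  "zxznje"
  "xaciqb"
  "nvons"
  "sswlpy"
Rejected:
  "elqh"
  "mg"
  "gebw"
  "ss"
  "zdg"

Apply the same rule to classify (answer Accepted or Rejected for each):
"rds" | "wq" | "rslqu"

Every 'Accepted' example satisfies: length ≥ 5. None of the 'Rejected' examples do.
"rds": length 3 — doesn't qualify, so Rejected.
"wq": length 2 — doesn't qualify, so Rejected.
"rslqu": length 5 — qualifies, so Accepted.

Rejected, Rejected, Accepted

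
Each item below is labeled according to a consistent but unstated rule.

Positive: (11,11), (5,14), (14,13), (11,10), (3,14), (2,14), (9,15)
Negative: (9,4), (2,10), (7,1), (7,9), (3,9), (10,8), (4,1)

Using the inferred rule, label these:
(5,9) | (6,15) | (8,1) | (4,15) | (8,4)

The distinguishing property — max ≥ 11 — holds for all the 'Positive' cases and none of the 'Negative' cases.
(5,9): max 9, fails this test → Negative. (6,15): max 15, matches → Positive. (8,1): max 8, fails this test → Negative. (4,15): max 15, matches → Positive. (8,4): max 8, fails this test → Negative.

Negative, Positive, Negative, Positive, Negative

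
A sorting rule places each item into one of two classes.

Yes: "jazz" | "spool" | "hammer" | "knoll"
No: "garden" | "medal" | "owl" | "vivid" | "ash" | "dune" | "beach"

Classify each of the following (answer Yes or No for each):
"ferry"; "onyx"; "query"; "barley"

Yes, No, No, No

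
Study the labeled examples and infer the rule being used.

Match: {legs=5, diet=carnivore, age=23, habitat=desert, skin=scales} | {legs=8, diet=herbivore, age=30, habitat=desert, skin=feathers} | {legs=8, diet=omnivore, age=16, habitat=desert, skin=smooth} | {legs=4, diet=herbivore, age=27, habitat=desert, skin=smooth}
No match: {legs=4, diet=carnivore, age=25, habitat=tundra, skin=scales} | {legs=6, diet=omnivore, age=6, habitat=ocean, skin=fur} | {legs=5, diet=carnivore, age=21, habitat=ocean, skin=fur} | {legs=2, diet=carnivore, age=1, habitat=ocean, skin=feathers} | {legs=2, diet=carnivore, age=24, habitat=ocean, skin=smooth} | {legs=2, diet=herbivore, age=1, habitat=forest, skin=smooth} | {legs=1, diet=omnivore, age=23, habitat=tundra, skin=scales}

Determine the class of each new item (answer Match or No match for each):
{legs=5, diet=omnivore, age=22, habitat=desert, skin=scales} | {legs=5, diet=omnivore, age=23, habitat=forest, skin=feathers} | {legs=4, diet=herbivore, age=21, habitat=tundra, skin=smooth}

Match, No match, No match

The rule appears to be: habitat is desert.
{legs=5, diet=omnivore, age=22, habitat=desert, skin=scales}: habitat is desert, has this property → Match.
{legs=5, diet=omnivore, age=23, habitat=forest, skin=feathers}: habitat is forest, does not pass → No match.
{legs=4, diet=herbivore, age=21, habitat=tundra, skin=smooth}: habitat is tundra, does not pass → No match.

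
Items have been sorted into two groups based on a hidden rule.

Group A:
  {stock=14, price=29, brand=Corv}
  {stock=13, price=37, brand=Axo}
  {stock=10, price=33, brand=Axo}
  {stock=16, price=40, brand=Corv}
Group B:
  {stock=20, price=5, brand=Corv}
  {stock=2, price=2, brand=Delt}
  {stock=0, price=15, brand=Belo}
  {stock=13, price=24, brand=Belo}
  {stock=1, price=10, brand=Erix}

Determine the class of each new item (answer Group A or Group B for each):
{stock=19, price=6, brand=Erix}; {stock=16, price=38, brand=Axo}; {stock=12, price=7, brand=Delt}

The common property of the 'Group A' items is: price ≥ 29. No 'Group B' item has it.
{stock=19, price=6, brand=Erix}: price = 6, fails this test → Group B.
{stock=16, price=38, brand=Axo}: price = 38, passes → Group A.
{stock=12, price=7, brand=Delt}: price = 7, fails this test → Group B.

Group B, Group A, Group B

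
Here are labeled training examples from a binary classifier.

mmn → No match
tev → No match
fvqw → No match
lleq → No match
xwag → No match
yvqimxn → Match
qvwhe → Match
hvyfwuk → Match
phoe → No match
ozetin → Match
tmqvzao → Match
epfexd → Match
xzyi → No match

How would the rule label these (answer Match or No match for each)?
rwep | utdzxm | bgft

No match, Match, No match

The rule appears to be: length ≥ 5.
rwep: length 4 — does not satisfy this, so No match.
utdzxm: length 6 — checks out, so Match.
bgft: length 4 — does not satisfy this, so No match.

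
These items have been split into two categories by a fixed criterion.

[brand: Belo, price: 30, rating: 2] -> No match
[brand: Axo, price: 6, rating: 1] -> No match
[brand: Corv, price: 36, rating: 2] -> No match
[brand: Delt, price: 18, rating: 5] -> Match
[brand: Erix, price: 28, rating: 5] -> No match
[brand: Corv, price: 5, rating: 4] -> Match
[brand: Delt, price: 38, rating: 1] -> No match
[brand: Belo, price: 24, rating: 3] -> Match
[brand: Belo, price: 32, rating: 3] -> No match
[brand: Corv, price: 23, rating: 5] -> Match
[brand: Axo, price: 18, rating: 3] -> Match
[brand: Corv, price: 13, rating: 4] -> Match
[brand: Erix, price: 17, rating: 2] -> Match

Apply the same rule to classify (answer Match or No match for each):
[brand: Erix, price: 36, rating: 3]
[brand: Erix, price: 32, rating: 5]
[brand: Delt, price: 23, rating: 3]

The classifier is using: price ≤ 24 AND rating ≥ 2.
[brand: Erix, price: 36, rating: 3] → price = 36, rating = 3 → No match.
[brand: Erix, price: 32, rating: 5] → price = 32, rating = 5 → No match.
[brand: Delt, price: 23, rating: 3] → price = 23, rating = 3 → Match.

No match, No match, Match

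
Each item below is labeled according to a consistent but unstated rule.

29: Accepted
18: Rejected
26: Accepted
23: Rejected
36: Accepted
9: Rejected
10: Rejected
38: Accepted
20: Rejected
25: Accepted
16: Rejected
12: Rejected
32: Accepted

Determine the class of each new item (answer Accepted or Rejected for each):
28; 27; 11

The rule appears to be: at least 25.
28: Accepted (28 ≥ 25). 27: Accepted (27 ≥ 25). 11: Rejected (11 < 25).

Accepted, Accepted, Rejected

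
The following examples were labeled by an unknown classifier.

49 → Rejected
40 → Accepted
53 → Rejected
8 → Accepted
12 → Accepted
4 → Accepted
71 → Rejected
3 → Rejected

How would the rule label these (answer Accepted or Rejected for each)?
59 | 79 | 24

The rule appears to be: even.
59: 59 is odd, lacks this property → Rejected. 79: 79 is odd, lacks this property → Rejected. 24: 24 is even, fits → Accepted.

Rejected, Rejected, Accepted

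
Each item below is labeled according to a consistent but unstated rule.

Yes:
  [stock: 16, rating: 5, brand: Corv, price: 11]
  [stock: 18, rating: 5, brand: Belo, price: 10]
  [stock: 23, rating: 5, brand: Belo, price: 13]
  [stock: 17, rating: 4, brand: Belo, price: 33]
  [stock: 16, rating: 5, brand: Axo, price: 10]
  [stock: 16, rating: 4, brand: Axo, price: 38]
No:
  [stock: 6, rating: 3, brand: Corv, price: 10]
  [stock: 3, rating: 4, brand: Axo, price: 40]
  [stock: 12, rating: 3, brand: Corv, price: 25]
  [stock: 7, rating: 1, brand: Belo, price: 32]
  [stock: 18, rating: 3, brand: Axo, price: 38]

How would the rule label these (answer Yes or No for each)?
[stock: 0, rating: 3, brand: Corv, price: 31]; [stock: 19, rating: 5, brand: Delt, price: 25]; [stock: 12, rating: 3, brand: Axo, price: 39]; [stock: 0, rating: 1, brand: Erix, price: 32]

No, Yes, No, No

One predicate separates the groups cleanly: rating ≥ 4 AND stock ≥ 6.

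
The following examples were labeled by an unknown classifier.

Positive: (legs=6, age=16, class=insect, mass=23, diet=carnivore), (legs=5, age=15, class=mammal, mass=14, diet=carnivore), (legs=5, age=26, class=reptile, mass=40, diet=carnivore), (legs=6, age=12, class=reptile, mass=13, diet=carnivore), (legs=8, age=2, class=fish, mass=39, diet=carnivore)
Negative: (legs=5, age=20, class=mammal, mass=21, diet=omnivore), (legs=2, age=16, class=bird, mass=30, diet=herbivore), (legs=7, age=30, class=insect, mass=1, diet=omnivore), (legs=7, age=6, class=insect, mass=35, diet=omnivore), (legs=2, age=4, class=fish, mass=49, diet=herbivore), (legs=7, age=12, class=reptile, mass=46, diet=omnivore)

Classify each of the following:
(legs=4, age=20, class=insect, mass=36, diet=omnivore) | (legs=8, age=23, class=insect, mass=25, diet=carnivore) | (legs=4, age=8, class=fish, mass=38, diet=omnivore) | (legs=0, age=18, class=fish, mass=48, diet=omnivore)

Negative, Positive, Negative, Negative

Every 'Positive' example satisfies: diet is carnivore. None of the 'Negative' examples do.
Negative: (legs=4, age=20, class=insect, mass=36, diet=omnivore), since diet is omnivore.
Positive: (legs=8, age=23, class=insect, mass=25, diet=carnivore), since diet is carnivore.
Negative: (legs=4, age=8, class=fish, mass=38, diet=omnivore), since diet is omnivore.
Negative: (legs=0, age=18, class=fish, mass=48, diet=omnivore), since diet is omnivore.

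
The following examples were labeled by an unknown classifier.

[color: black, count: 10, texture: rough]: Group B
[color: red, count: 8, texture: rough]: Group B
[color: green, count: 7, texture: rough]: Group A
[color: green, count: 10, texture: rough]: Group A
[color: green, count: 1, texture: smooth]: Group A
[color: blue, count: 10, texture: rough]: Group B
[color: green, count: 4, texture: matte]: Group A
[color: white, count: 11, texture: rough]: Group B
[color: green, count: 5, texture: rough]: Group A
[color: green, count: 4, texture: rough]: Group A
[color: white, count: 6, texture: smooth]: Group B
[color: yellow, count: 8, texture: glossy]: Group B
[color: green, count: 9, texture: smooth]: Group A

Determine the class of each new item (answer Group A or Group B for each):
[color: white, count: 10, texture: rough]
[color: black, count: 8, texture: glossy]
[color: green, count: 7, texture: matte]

Group B, Group B, Group A

Comparing the two groups points to one rule — color is green.
[color: white, count: 10, texture: rough]: color is white, doesn't qualify → Group B. [color: black, count: 8, texture: glossy]: color is black, doesn't qualify → Group B. [color: green, count: 7, texture: matte]: color is green, fits → Group A.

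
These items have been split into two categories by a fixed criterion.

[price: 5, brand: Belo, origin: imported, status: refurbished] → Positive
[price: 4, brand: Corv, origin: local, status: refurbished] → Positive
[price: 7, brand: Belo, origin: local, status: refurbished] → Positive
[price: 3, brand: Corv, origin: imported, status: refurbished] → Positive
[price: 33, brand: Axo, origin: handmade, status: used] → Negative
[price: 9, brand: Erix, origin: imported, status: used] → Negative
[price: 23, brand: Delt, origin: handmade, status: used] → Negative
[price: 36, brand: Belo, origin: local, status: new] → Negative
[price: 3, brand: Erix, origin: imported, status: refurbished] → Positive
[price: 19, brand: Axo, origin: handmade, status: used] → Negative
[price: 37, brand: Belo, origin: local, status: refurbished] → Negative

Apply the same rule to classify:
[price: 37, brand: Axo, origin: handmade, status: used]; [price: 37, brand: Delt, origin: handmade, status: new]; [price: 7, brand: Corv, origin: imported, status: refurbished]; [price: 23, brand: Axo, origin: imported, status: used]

Negative, Negative, Positive, Negative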